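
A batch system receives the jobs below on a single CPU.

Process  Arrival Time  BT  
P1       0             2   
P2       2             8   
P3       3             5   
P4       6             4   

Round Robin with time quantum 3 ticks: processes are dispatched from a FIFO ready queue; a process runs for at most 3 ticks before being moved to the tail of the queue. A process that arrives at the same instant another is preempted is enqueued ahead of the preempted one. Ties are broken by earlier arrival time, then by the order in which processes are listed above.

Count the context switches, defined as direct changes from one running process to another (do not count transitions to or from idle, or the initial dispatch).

Timeline: | P1 0-2 | P2 2-5 | P3 5-8 | P2 8-11 | P4 11-14 | P3 14-16 | P2 16-18 | P4 18-19 |
Completion: P1=2  P2=18  P3=16  P4=19
Turnaround (C−A): P1=2  P2=16  P3=13  P4=13

7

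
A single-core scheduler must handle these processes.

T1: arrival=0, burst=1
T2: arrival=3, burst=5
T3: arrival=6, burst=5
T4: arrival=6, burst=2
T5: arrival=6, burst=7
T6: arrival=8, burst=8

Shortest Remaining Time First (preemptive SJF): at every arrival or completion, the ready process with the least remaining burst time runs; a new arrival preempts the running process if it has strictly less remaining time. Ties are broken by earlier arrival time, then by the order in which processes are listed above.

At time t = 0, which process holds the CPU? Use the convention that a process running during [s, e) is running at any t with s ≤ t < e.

T1

Schedule: | T1 0-1 | idle 1-3 | T2 3-8 | T4 8-10 | T3 10-15 | T5 15-22 | T6 22-30 |
Completion: T1=1  T2=8  T3=15  T4=10  T5=22  T6=30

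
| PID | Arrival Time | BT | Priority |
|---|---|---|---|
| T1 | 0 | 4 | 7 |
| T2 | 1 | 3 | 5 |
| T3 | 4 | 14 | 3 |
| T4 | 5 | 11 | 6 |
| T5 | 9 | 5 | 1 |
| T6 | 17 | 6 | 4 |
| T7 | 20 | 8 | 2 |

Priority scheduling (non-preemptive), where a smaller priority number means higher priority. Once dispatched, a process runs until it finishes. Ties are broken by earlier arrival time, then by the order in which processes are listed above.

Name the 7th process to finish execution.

T4

Gantt: | T1 0-4 | T3 4-18 | T5 18-23 | T7 23-31 | T6 31-37 | T2 37-40 | T4 40-51 |
Completion: T1=4  T2=40  T3=18  T4=51  T5=23  T6=37  T7=31
Finish order: T1 → T3 → T5 → T7 → T6 → T2 → T4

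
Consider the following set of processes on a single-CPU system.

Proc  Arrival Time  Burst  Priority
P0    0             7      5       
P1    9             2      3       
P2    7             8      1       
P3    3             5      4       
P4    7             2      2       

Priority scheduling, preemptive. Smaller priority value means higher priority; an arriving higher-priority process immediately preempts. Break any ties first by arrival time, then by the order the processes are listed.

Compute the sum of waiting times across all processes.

Timeline: | P0 0-3 | P3 3-7 | P2 7-15 | P4 15-17 | P1 17-19 | P3 19-20 | P0 20-24 |
Completion: P0=24  P1=19  P2=15  P3=20  P4=17
Waiting = turnaround − burst: P0=17, P1=8, P2=0, P3=12, P4=8
Total waiting = 17 + 8 + 0 + 12 + 8 = 45

45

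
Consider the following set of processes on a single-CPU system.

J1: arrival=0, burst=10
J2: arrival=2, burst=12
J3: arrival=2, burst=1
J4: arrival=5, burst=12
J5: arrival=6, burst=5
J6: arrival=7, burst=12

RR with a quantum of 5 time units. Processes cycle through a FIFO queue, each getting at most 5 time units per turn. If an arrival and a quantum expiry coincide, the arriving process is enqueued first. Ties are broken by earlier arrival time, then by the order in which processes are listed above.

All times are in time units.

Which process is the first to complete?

Timeline: | J1 0-5 | J2 5-10 | J3 10-11 | J4 11-16 | J1 16-21 | J5 21-26 | J6 26-31 | J2 31-36 | J4 36-41 | J6 41-46 | J2 46-48 | J4 48-50 | J6 50-52 |
Completion: J1=21  J2=48  J3=11  J4=50  J5=26  J6=52
Finish order: J3 → J1 → J5 → J2 → J4 → J6

J3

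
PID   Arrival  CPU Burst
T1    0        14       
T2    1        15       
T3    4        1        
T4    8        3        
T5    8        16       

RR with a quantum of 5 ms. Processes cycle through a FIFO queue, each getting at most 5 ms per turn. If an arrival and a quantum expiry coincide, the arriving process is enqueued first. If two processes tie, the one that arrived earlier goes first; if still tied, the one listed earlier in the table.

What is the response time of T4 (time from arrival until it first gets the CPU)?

8

Gantt: | T1 0-5 | T2 5-10 | T3 10-11 | T1 11-16 | T4 16-19 | T5 19-24 | T2 24-29 | T1 29-33 | T5 33-38 | T2 38-43 | T5 43-49 |
Completion: T1=33  T2=43  T3=11  T4=19  T5=49
Turnaround (C−A): T1=33  T2=42  T3=7  T4=11  T5=41
Response(T4) = first start − arrival = 16 − 8 = 8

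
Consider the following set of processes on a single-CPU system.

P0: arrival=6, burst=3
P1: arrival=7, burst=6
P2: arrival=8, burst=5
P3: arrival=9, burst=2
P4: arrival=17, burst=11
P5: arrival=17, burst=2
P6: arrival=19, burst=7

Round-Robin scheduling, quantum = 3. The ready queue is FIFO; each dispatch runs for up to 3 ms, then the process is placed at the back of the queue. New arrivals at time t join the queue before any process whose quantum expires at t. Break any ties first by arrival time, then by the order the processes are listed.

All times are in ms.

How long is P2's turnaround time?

14

Schedule: | idle 0-6 | P0 6-9 | P1 9-12 | P2 12-15 | P3 15-17 | P1 17-20 | P2 20-22 | P4 22-25 | P5 25-27 | P6 27-30 | P4 30-33 | P6 33-36 | P4 36-39 | P6 39-40 | P4 40-42 |
Completion: P0=9  P1=20  P2=22  P3=17  P4=42  P5=27  P6=40
Turnaround (C−A): P0=3  P1=13  P2=14  P3=8  P4=25  P5=10  P6=21
Turnaround(P2) = completion − arrival = 22 − 8 = 14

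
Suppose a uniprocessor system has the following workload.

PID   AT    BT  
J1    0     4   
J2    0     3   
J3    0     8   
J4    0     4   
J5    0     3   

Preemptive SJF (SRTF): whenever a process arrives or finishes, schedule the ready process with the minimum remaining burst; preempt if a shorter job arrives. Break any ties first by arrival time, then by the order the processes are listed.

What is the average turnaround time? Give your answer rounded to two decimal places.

11.00

Schedule: | J2 0-3 | J5 3-6 | J1 6-10 | J4 10-14 | J3 14-22 |
Completion: J1=10  J2=3  J3=22  J4=14  J5=6
Turnaround (C−A): J1=10  J2=3  J3=22  J4=14  J5=6
Turnaround times: J1=10, J2=3, J3=22, J4=14, J5=6
Average turnaround = (10+3+22+14+6) / 5 = 55/5 = 11.00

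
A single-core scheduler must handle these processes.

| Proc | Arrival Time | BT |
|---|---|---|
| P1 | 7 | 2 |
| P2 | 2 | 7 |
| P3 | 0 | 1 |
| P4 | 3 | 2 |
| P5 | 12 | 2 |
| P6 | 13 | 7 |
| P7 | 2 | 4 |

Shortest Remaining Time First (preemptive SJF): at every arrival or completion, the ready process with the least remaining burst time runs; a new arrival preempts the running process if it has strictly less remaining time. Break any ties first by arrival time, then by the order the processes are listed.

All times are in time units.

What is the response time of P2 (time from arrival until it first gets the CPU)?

Timeline: | P3 0-1 | idle 1-2 | P7 2-3 | P4 3-5 | P7 5-8 | P1 8-10 | P2 10-12 | P5 12-14 | P2 14-19 | P6 19-26 |
Completion: P1=10  P2=19  P3=1  P4=5  P5=14  P6=26  P7=8
Turnaround (C−A): P1=3  P2=17  P3=1  P4=2  P5=2  P6=13  P7=6
Response(P2) = first start − arrival = 10 − 2 = 8

8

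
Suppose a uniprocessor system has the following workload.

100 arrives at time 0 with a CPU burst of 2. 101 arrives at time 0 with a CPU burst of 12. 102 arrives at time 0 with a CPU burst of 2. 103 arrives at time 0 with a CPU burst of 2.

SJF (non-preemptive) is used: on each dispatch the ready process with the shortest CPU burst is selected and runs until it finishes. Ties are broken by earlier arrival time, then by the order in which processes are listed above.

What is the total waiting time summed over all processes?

12

Schedule: | 100 0-2 | 102 2-4 | 103 4-6 | 101 6-18 |
Completion: 100=2  101=18  102=4  103=6
Turnaround (C−A): 100=2  101=18  102=4  103=6
Waiting = turnaround − burst: 100=0, 101=6, 102=2, 103=4
Total waiting = 0 + 6 + 2 + 4 = 12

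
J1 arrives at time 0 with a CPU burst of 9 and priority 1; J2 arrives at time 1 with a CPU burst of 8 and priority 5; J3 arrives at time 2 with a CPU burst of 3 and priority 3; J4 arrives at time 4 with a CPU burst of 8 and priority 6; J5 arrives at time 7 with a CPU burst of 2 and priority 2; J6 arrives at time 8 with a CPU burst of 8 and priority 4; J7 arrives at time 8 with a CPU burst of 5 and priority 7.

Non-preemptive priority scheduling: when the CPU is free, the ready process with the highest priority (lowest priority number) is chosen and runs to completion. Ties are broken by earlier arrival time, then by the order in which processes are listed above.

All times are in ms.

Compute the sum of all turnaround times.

Schedule: | J1 0-9 | J5 9-11 | J3 11-14 | J6 14-22 | J2 22-30 | J4 30-38 | J7 38-43 |
Completion: J1=9  J2=30  J3=14  J4=38  J5=11  J6=22  J7=43
Turnaround = completion − arrival: J1=9, J2=29, J3=12, J4=34, J5=4, J6=14, J7=35
Total turnaround = 9 + 29 + 12 + 34 + 4 + 14 + 35 = 137

137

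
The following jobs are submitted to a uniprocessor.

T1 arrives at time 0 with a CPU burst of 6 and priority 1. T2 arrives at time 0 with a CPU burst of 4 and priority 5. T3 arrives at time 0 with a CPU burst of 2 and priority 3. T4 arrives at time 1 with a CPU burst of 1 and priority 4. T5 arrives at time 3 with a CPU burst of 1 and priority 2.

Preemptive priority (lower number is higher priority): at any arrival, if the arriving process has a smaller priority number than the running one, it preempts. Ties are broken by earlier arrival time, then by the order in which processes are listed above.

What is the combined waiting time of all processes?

28

Timeline: | T1 0-6 | T5 6-7 | T3 7-9 | T4 9-10 | T2 10-14 |
Completion: T1=6  T2=14  T3=9  T4=10  T5=7
Turnaround (C−A): T1=6  T2=14  T3=9  T4=9  T5=4
Waiting = turnaround − burst: T1=0, T2=10, T3=7, T4=8, T5=3
Total waiting = 0 + 10 + 7 + 8 + 3 = 28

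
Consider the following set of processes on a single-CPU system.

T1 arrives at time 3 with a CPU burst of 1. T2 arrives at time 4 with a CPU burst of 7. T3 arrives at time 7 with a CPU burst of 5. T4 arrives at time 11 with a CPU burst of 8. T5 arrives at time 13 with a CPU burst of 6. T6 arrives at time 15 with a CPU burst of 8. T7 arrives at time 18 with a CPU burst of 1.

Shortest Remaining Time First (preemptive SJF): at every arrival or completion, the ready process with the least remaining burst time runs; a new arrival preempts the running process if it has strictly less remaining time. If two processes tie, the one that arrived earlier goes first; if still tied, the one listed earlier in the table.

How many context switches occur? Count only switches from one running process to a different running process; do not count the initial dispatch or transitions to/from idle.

Gantt: | idle 0-3 | T1 3-4 | T2 4-11 | T3 11-16 | T5 16-18 | T7 18-19 | T5 19-23 | T4 23-31 | T6 31-39 |
Completion: T1=4  T2=11  T3=16  T4=31  T5=23  T6=39  T7=19
Turnaround (C−A): T1=1  T2=7  T3=9  T4=20  T5=10  T6=24  T7=1

7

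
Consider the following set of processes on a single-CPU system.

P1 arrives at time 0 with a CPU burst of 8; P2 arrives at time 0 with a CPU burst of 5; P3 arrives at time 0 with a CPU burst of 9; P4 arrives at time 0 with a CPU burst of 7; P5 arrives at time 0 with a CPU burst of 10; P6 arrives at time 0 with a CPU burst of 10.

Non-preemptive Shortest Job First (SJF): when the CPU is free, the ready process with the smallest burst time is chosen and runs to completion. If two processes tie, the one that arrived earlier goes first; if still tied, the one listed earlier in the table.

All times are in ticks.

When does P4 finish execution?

Timeline: | P2 0-5 | P4 5-12 | P1 12-20 | P3 20-29 | P5 29-39 | P6 39-49 |
Completion: P1=20  P2=5  P3=29  P4=12  P5=39  P6=49
Turnaround (C−A): P1=20  P2=5  P3=29  P4=12  P5=39  P6=49

12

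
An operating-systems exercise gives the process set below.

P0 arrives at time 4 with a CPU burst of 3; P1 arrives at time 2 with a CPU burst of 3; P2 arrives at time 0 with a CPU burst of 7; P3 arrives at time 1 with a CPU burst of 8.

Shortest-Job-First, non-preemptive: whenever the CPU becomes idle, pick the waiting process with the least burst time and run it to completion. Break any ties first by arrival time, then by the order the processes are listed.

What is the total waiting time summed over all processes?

Gantt: | P2 0-7 | P1 7-10 | P0 10-13 | P3 13-21 |
Completion: P0=13  P1=10  P2=7  P3=21
Waiting = turnaround − burst: P0=6, P1=5, P2=0, P3=12
Total waiting = 6 + 5 + 0 + 12 = 23

23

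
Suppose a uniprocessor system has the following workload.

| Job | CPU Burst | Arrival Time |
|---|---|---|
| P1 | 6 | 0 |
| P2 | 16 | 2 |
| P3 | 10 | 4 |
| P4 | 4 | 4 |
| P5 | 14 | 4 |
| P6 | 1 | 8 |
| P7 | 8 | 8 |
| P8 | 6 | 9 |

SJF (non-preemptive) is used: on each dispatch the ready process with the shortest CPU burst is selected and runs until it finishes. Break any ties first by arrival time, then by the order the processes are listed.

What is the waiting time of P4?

Gantt: | P1 0-6 | P4 6-10 | P6 10-11 | P8 11-17 | P7 17-25 | P3 25-35 | P5 35-49 | P2 49-65 |
Completion: P1=6  P2=65  P3=35  P4=10  P5=49  P6=11  P7=25  P8=17
Waiting(P4) = turnaround − burst = 6 − 4 = 2

2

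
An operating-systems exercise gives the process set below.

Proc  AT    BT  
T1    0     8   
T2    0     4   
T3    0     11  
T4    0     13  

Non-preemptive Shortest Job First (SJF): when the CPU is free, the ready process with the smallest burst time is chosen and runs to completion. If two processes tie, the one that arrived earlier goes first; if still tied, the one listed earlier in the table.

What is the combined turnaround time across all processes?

Schedule: | T2 0-4 | T1 4-12 | T3 12-23 | T4 23-36 |
Completion: T1=12  T2=4  T3=23  T4=36
Turnaround (C−A): T1=12  T2=4  T3=23  T4=36
Turnaround = completion − arrival: T1=12, T2=4, T3=23, T4=36
Total turnaround = 12 + 4 + 23 + 36 = 75

75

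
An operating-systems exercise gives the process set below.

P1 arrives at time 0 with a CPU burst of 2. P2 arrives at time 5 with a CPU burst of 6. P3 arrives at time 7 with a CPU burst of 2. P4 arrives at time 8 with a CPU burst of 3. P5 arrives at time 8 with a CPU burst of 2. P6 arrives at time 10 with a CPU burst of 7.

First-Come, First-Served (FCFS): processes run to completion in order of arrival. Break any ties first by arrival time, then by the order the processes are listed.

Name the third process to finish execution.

Gantt: | P1 0-2 | idle 2-5 | P2 5-11 | P3 11-13 | P4 13-16 | P5 16-18 | P6 18-25 |
Completion: P1=2  P2=11  P3=13  P4=16  P5=18  P6=25
Turnaround (C−A): P1=2  P2=6  P3=6  P4=8  P5=10  P6=15
Finish order: P1 → P2 → P3 → P4 → P5 → P6

P3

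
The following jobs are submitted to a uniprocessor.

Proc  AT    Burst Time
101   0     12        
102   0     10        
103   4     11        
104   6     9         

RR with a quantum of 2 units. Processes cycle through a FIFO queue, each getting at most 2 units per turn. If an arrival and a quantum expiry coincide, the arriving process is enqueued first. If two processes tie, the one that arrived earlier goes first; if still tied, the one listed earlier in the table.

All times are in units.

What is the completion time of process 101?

38

Gantt: | 101 0-2 | 102 2-4 | 101 4-6 | 103 6-8 | 102 8-10 | 104 10-12 | 101 12-14 | 103 14-16 | 102 16-18 | 104 18-20 | 101 20-22 | 103 22-24 | 102 24-26 | 104 26-28 | 101 28-30 | 103 30-32 | 102 32-34 | 104 34-36 | 101 36-38 | 103 38-40 | 104 40-41 | 103 41-42 |
Completion: 101=38  102=34  103=42  104=41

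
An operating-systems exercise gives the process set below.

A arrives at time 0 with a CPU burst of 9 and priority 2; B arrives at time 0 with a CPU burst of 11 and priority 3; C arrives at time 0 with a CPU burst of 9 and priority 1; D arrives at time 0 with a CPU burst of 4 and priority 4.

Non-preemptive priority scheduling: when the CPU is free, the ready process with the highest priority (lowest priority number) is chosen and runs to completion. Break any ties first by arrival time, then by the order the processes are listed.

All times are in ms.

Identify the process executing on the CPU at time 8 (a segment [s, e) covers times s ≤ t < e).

C

Schedule: | C 0-9 | A 9-18 | B 18-29 | D 29-33 |
Completion: A=18  B=29  C=9  D=33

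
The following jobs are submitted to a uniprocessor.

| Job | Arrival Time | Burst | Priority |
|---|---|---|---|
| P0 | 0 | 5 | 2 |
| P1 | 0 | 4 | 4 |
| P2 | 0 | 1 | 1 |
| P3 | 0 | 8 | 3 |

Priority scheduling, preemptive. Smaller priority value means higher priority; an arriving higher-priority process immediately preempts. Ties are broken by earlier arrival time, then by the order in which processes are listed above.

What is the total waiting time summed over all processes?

Timeline: | P2 0-1 | P0 1-6 | P3 6-14 | P1 14-18 |
Completion: P0=6  P1=18  P2=1  P3=14
Turnaround (C−A): P0=6  P1=18  P2=1  P3=14
Waiting = turnaround − burst: P0=1, P1=14, P2=0, P3=6
Total waiting = 1 + 14 + 0 + 6 = 21

21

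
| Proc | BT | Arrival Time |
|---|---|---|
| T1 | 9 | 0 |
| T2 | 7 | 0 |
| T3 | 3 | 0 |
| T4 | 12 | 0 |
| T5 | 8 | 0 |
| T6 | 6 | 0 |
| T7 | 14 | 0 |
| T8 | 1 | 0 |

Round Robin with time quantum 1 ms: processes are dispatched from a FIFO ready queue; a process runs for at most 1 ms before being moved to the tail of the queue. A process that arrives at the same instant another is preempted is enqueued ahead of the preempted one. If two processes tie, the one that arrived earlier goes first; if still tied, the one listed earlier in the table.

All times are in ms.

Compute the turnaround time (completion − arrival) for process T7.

60

Schedule: | T1 0-1 | T2 1-2 | T3 2-3 | T4 3-4 | T5 4-5 | T6 5-6 | T7 6-7 | T8 7-8 | T1 8-9 | T2 9-10 | T3 10-11 | T4 11-12 | T5 12-13 | T6 13-14 | T7 14-15 | T1 15-16 | T2 16-17 | T3 17-18 | T4 18-19 | T5 19-20 | T6 20-21 | T7 21-22 | T1 22-23 | T2 23-24 | T4 24-25 | T5 25-26 | T6 26-27 | T7 27-28 | T1 28-29 | T2 29-30 | T4 30-31 | T5 31-32 | T6 32-33 | T7 33-34 | T1 34-35 | T2 35-36 | T4 36-37 | T5 37-38 | T6 38-39 | T7 39-40 | T1 40-41 | T2 41-42 | T4 42-43 | T5 43-44 | T7 44-45 | T1 45-46 | T4 46-47 | T5 47-48 | T7 48-49 | T1 49-50 | T4 50-51 | T7 51-52 | T4 52-53 | T7 53-54 | T4 54-55 | T7 55-56 | T4 56-57 | T7 57-60 |
Completion: T1=50  T2=42  T3=18  T4=57  T5=48  T6=39  T7=60  T8=8
Turnaround (C−A): T1=50  T2=42  T3=18  T4=57  T5=48  T6=39  T7=60  T8=8
Turnaround(T7) = completion − arrival = 60 − 0 = 60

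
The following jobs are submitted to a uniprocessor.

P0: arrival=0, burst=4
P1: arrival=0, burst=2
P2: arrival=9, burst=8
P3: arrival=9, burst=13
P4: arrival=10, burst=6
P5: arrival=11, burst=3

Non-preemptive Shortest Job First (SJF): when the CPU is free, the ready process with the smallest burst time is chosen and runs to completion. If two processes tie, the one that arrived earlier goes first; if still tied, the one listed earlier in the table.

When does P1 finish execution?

Schedule: | P1 0-2 | P0 2-6 | idle 6-9 | P2 9-17 | P5 17-20 | P4 20-26 | P3 26-39 |
Completion: P0=6  P1=2  P2=17  P3=39  P4=26  P5=20

2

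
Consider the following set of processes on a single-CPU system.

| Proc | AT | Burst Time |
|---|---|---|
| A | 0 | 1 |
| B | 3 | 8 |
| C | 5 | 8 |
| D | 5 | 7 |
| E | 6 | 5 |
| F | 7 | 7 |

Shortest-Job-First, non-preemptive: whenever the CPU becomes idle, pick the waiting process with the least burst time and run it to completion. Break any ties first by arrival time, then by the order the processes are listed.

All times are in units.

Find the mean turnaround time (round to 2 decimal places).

15.50

Timeline: | A 0-1 | idle 1-3 | B 3-11 | E 11-16 | D 16-23 | F 23-30 | C 30-38 |
Completion: A=1  B=11  C=38  D=23  E=16  F=30
Turnaround (C−A): A=1  B=8  C=33  D=18  E=10  F=23
Turnaround times: A=1, B=8, C=33, D=18, E=10, F=23
Average turnaround = (1+8+33+18+10+23) / 6 = 93/6 = 15.50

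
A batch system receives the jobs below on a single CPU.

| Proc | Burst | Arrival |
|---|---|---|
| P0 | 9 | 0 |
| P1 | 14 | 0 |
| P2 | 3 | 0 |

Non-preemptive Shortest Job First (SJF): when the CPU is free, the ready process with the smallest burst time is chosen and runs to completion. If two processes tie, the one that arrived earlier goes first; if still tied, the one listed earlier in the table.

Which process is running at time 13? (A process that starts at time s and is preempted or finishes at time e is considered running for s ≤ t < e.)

Gantt: | P2 0-3 | P0 3-12 | P1 12-26 |
Completion: P0=12  P1=26  P2=3
Turnaround (C−A): P0=12  P1=26  P2=3

P1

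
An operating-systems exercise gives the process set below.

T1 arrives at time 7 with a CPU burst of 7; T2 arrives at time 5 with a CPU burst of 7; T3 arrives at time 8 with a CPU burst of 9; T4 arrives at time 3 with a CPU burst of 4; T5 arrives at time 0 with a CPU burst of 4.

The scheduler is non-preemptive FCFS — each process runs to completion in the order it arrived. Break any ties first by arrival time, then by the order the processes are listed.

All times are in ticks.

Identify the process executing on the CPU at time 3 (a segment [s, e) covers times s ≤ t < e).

Gantt: | T5 0-4 | T4 4-8 | T2 8-15 | T1 15-22 | T3 22-31 |
Completion: T1=22  T2=15  T3=31  T4=8  T5=4
Turnaround (C−A): T1=15  T2=10  T3=23  T4=5  T5=4

T5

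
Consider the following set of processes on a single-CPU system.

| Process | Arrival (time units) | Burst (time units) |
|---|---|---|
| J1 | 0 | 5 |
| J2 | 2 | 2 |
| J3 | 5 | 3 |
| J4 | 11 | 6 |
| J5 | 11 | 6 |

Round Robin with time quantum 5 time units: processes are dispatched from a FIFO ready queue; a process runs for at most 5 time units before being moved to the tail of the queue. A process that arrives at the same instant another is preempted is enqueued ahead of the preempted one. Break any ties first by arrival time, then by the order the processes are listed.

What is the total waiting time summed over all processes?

16

Schedule: | J1 0-5 | J2 5-7 | J3 7-10 | idle 10-11 | J4 11-16 | J5 16-21 | J4 21-22 | J5 22-23 |
Completion: J1=5  J2=7  J3=10  J4=22  J5=23
Turnaround (C−A): J1=5  J2=5  J3=5  J4=11  J5=12
Waiting = turnaround − burst: J1=0, J2=3, J3=2, J4=5, J5=6
Total waiting = 0 + 3 + 2 + 5 + 6 = 16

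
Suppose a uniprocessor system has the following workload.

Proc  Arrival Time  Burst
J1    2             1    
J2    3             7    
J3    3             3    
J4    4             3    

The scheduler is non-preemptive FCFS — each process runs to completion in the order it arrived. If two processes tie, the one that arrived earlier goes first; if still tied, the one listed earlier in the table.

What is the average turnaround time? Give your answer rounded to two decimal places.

7.50

Gantt: | idle 0-2 | J1 2-3 | J2 3-10 | J3 10-13 | J4 13-16 |
Completion: J1=3  J2=10  J3=13  J4=16
Turnaround (C−A): J1=1  J2=7  J3=10  J4=12
Turnaround times: J1=1, J2=7, J3=10, J4=12
Average turnaround = (1+7+10+12) / 4 = 30/4 = 7.50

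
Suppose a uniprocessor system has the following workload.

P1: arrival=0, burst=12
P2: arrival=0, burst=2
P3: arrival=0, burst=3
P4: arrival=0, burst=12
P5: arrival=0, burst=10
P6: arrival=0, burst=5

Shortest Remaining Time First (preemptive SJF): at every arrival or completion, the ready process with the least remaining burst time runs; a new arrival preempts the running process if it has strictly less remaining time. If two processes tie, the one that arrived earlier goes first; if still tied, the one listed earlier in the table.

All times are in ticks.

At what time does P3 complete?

5

Schedule: | P2 0-2 | P3 2-5 | P6 5-10 | P5 10-20 | P1 20-32 | P4 32-44 |
Completion: P1=32  P2=2  P3=5  P4=44  P5=20  P6=10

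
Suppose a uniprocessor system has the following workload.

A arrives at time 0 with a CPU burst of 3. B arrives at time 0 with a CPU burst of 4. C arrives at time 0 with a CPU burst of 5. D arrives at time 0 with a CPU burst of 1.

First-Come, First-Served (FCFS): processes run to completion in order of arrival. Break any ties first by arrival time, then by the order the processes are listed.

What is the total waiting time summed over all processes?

Timeline: | A 0-3 | B 3-7 | C 7-12 | D 12-13 |
Completion: A=3  B=7  C=12  D=13
Turnaround (C−A): A=3  B=7  C=12  D=13
Waiting = turnaround − burst: A=0, B=3, C=7, D=12
Total waiting = 0 + 3 + 7 + 12 = 22

22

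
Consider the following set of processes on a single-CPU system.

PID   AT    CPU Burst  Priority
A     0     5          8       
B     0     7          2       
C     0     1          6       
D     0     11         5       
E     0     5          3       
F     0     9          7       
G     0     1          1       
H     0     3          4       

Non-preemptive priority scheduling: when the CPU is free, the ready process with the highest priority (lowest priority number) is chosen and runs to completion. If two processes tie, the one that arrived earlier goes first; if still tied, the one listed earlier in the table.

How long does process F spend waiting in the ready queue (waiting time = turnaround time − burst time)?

28

Gantt: | G 0-1 | B 1-8 | E 8-13 | H 13-16 | D 16-27 | C 27-28 | F 28-37 | A 37-42 |
Completion: A=42  B=8  C=28  D=27  E=13  F=37  G=1  H=16
Waiting(F) = turnaround − burst = 37 − 9 = 28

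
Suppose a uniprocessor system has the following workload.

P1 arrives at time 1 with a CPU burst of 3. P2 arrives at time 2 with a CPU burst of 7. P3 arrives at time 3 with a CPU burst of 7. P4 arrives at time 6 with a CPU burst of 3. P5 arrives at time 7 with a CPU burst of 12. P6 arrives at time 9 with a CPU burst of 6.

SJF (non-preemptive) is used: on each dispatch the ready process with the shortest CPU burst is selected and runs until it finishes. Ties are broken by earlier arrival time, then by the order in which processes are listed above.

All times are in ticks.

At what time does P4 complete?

14

Gantt: | idle 0-1 | P1 1-4 | P2 4-11 | P4 11-14 | P6 14-20 | P3 20-27 | P5 27-39 |
Completion: P1=4  P2=11  P3=27  P4=14  P5=39  P6=20
Turnaround (C−A): P1=3  P2=9  P3=24  P4=8  P5=32  P6=11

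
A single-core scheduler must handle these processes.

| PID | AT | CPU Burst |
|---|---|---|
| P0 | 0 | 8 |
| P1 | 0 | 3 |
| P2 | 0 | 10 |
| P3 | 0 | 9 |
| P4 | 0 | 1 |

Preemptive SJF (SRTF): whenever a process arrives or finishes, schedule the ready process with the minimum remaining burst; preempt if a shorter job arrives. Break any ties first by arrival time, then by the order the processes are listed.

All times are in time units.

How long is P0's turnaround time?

Schedule: | P4 0-1 | P1 1-4 | P0 4-12 | P3 12-21 | P2 21-31 |
Completion: P0=12  P1=4  P2=31  P3=21  P4=1
Turnaround (C−A): P0=12  P1=4  P2=31  P3=21  P4=1
Turnaround(P0) = completion − arrival = 12 − 0 = 12

12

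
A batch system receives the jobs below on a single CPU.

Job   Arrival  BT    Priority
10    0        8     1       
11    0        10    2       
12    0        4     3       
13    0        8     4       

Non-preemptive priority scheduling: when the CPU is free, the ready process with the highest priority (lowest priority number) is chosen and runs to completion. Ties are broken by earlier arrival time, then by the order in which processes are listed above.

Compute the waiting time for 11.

8

Timeline: | 10 0-8 | 11 8-18 | 12 18-22 | 13 22-30 |
Completion: 10=8  11=18  12=22  13=30
Turnaround (C−A): 10=8  11=18  12=22  13=30
Waiting(11) = turnaround − burst = 18 − 10 = 8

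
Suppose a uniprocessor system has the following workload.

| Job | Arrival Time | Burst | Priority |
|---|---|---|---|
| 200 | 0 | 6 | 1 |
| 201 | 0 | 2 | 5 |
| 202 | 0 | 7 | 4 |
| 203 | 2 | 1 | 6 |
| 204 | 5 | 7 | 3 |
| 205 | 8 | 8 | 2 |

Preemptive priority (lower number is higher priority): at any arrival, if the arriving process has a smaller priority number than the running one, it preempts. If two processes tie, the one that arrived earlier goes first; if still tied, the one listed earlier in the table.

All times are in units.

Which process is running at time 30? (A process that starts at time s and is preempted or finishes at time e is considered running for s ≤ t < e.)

Timeline: | 200 0-6 | 204 6-8 | 205 8-16 | 204 16-21 | 202 21-28 | 201 28-30 | 203 30-31 |
Completion: 200=6  201=30  202=28  203=31  204=21  205=16
Turnaround (C−A): 200=6  201=30  202=28  203=29  204=16  205=8

203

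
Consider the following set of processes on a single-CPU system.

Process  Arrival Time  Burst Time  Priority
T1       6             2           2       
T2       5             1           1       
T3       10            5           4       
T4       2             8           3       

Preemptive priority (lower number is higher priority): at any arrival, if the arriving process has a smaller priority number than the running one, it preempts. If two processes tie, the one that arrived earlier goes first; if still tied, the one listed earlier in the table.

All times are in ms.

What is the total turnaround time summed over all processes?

Gantt: | idle 0-2 | T4 2-5 | T2 5-6 | T1 6-8 | T4 8-13 | T3 13-18 |
Completion: T1=8  T2=6  T3=18  T4=13
Turnaround = completion − arrival: T1=2, T2=1, T3=8, T4=11
Total turnaround = 2 + 1 + 8 + 11 = 22

22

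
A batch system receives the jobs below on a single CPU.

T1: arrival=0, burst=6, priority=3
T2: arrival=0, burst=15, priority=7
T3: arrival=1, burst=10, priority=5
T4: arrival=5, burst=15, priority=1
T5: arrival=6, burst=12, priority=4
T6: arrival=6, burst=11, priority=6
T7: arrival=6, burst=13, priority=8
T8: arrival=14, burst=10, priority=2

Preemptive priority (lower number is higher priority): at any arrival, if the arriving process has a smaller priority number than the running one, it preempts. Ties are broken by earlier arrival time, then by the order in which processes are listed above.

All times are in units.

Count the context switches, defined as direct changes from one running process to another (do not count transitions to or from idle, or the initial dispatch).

Gantt: | T1 0-5 | T4 5-20 | T8 20-30 | T1 30-31 | T5 31-43 | T3 43-53 | T6 53-64 | T2 64-79 | T7 79-92 |
Completion: T1=31  T2=79  T3=53  T4=20  T5=43  T6=64  T7=92  T8=30

8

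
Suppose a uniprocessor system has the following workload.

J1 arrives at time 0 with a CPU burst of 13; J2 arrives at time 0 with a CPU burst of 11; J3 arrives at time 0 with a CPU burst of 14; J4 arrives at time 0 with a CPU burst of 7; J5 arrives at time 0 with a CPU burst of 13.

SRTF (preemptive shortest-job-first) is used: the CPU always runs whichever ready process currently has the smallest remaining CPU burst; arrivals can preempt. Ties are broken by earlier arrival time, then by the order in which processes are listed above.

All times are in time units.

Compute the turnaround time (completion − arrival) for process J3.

Gantt: | J4 0-7 | J2 7-18 | J1 18-31 | J5 31-44 | J3 44-58 |
Completion: J1=31  J2=18  J3=58  J4=7  J5=44
Turnaround (C−A): J1=31  J2=18  J3=58  J4=7  J5=44
Turnaround(J3) = completion − arrival = 58 − 0 = 58

58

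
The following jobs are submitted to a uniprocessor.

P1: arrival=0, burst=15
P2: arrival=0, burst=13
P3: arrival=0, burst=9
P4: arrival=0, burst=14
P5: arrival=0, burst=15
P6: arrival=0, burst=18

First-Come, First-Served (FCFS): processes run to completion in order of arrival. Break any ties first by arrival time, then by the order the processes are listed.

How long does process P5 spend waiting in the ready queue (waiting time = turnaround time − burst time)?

Schedule: | P1 0-15 | P2 15-28 | P3 28-37 | P4 37-51 | P5 51-66 | P6 66-84 |
Completion: P1=15  P2=28  P3=37  P4=51  P5=66  P6=84
Waiting(P5) = turnaround − burst = 66 − 15 = 51

51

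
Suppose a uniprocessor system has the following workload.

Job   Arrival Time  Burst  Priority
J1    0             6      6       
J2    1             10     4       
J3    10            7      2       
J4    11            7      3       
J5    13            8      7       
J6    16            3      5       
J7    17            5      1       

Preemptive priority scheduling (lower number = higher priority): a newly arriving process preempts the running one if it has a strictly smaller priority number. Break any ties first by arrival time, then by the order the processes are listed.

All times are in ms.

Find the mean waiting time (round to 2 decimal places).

14.43

Timeline: | J1 0-1 | J2 1-10 | J3 10-17 | J7 17-22 | J4 22-29 | J2 29-30 | J6 30-33 | J1 33-38 | J5 38-46 |
Completion: J1=38  J2=30  J3=17  J4=29  J5=46  J6=33  J7=22
Turnaround (C−A): J1=38  J2=29  J3=7  J4=18  J5=33  J6=17  J7=5
Waiting times: J1=32, J2=19, J3=0, J4=11, J5=25, J6=14, J7=0
Average waiting = (32+19+0+11+25+14+0) / 7 = 101/7 = 14.43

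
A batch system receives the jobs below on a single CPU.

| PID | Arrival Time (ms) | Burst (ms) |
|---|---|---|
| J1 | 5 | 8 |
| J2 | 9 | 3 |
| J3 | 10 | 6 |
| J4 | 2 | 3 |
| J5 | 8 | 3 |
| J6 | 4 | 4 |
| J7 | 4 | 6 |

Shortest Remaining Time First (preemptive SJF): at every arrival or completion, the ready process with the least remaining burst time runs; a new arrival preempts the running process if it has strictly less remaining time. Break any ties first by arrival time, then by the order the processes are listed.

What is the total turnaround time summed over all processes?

Timeline: | idle 0-2 | J4 2-5 | J6 5-9 | J5 9-12 | J2 12-15 | J7 15-21 | J3 21-27 | J1 27-35 |
Completion: J1=35  J2=15  J3=27  J4=5  J5=12  J6=9  J7=21
Turnaround (C−A): J1=30  J2=6  J3=17  J4=3  J5=4  J6=5  J7=17
Turnaround = completion − arrival: J1=30, J2=6, J3=17, J4=3, J5=4, J6=5, J7=17
Total turnaround = 30 + 6 + 17 + 3 + 4 + 5 + 17 = 82

82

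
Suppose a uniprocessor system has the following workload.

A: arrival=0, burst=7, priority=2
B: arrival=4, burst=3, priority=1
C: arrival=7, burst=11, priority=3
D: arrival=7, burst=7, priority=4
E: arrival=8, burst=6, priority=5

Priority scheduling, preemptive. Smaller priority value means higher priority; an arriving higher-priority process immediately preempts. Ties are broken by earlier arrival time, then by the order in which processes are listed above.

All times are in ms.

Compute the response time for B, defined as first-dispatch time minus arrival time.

0

Gantt: | A 0-4 | B 4-7 | A 7-10 | C 10-21 | D 21-28 | E 28-34 |
Completion: A=10  B=7  C=21  D=28  E=34
Turnaround (C−A): A=10  B=3  C=14  D=21  E=26
Response(B) = first start − arrival = 4 − 4 = 0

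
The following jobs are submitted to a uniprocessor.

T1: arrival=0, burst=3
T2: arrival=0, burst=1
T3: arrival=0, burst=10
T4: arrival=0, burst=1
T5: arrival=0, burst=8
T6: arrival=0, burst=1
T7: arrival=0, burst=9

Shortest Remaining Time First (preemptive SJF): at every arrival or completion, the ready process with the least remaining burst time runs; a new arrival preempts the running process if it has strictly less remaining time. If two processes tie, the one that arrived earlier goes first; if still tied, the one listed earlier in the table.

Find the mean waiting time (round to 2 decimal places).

7.00

Gantt: | T2 0-1 | T4 1-2 | T6 2-3 | T1 3-6 | T5 6-14 | T7 14-23 | T3 23-33 |
Completion: T1=6  T2=1  T3=33  T4=2  T5=14  T6=3  T7=23
Waiting times: T1=3, T2=0, T3=23, T4=1, T5=6, T6=2, T7=14
Average waiting = (3+0+23+1+6+2+14) / 7 = 49/7 = 7.00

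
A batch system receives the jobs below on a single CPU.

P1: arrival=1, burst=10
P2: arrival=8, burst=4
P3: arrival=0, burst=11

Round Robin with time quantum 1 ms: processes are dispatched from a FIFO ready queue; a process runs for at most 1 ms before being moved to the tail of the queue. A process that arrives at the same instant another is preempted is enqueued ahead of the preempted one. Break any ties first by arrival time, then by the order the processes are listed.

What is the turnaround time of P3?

25

Gantt: | P3 0-1 | P1 1-2 | P3 2-3 | P1 3-4 | P3 4-5 | P1 5-6 | P3 6-7 | P1 7-8 | P3 8-9 | P2 9-10 | P1 10-11 | P3 11-12 | P2 12-13 | P1 13-14 | P3 14-15 | P2 15-16 | P1 16-17 | P3 17-18 | P2 18-19 | P1 19-20 | P3 20-21 | P1 21-22 | P3 22-23 | P1 23-24 | P3 24-25 |
Completion: P1=24  P2=19  P3=25
Turnaround (C−A): P1=23  P2=11  P3=25
Turnaround(P3) = completion − arrival = 25 − 0 = 25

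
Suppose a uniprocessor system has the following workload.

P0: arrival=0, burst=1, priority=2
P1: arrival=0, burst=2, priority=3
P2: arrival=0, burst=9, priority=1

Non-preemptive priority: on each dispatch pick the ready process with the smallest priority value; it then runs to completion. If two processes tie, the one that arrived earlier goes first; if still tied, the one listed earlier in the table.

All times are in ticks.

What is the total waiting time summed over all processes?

19

Schedule: | P2 0-9 | P0 9-10 | P1 10-12 |
Completion: P0=10  P1=12  P2=9
Turnaround (C−A): P0=10  P1=12  P2=9
Waiting = turnaround − burst: P0=9, P1=10, P2=0
Total waiting = 9 + 10 + 0 = 19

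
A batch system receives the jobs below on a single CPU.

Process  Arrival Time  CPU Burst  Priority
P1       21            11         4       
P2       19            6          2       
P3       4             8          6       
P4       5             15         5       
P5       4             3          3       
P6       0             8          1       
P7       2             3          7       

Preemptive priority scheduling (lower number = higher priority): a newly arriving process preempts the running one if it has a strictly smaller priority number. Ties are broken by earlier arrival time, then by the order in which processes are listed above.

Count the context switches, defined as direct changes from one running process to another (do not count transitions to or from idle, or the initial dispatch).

Timeline: | P6 0-8 | P5 8-11 | P4 11-19 | P2 19-25 | P1 25-36 | P4 36-43 | P3 43-51 | P7 51-54 |
Completion: P1=36  P2=25  P3=51  P4=43  P5=11  P6=8  P7=54

7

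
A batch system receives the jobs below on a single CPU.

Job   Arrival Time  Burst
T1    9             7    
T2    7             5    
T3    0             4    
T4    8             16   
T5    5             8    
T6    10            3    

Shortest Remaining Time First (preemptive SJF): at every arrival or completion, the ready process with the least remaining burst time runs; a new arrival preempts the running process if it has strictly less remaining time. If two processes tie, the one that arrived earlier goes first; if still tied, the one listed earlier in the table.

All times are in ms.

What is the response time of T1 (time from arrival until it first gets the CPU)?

Schedule: | T3 0-4 | idle 4-5 | T5 5-7 | T2 7-12 | T6 12-15 | T5 15-21 | T1 21-28 | T4 28-44 |
Completion: T1=28  T2=12  T3=4  T4=44  T5=21  T6=15
Response(T1) = first start − arrival = 21 − 9 = 12

12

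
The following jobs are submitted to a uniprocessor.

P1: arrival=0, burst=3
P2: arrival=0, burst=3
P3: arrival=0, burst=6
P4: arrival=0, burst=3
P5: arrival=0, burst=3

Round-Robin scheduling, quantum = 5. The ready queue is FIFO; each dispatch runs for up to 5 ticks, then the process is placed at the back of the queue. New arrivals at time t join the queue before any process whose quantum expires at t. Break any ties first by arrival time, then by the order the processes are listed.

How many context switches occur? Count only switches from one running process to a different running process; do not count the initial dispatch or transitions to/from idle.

Timeline: | P1 0-3 | P2 3-6 | P3 6-11 | P4 11-14 | P5 14-17 | P3 17-18 |
Completion: P1=3  P2=6  P3=18  P4=14  P5=17
Turnaround (C−A): P1=3  P2=6  P3=18  P4=14  P5=17

5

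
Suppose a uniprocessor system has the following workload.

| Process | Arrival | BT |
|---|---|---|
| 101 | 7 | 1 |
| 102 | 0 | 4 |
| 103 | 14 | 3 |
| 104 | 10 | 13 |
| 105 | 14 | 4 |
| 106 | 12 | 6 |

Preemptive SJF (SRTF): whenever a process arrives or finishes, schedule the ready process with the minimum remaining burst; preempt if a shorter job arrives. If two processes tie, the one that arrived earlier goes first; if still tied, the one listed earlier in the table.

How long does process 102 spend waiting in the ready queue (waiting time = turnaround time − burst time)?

Timeline: | 102 0-4 | idle 4-7 | 101 7-8 | idle 8-10 | 104 10-12 | 106 12-14 | 103 14-17 | 106 17-21 | 105 21-25 | 104 25-36 |
Completion: 101=8  102=4  103=17  104=36  105=25  106=21
Waiting(102) = turnaround − burst = 4 − 4 = 0

0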